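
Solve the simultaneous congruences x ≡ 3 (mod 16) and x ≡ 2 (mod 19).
211

Using Chinese Remainder Theorem:
M = 16 × 19 = 304
M1 = 19, M2 = 16
y1 = 19^(-1) mod 16 = 11
y2 = 16^(-1) mod 19 = 6
x = (3×19×11 + 2×16×6) mod 304 = 211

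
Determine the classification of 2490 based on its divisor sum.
abundant

Proper divisors of 2490: sum = 1 + 2 + 3 + 5 + 6 + 10 + 15 + 30 + 83 + 166 + 249 + 415 + 498 + 830 + 1245 = 3558
Since 3558 > 2490, 2490 is abundant.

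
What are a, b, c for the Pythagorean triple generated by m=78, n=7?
(6035, 1092, 6133)

Euclid's formula: a = m² - n², b = 2mn, c = m² + n²
m = 78, n = 7
a = 78² - 7² = 6084 - 49 = 6035
b = 2 × 78 × 7 = 1092
c = 78² + 7² = 6084 + 49 = 6133
Verification: 6035² + 1092² = 36421225 + 1192464 = 37613689 = 6133² ✓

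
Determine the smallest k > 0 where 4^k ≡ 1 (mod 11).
5

11 is prime, so ord(4) divides φ(11) = 10.
Divisors of 10: 1, 2, 5, 10.
Repeated squaring: 4^1 ≡ 4, 4^2 ≡ 5, 4^4 ≡ 3, 4^8 ≡ 9 (mod 11).
Test 4^d mod 11 for each divisor d in increasing order:
4^1 ≡ 4
4^2 ≡ 5
4^5 = 4^4·4^1 ≡ 1  ← first divisor giving 1
The order is 5.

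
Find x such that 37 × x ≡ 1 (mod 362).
137

gcd(37, 362) = 1, so the inverse exists.
Extended Euclidean algorithm on (362, 37):
362 = 9 × 37 + 29  ⟹  29 = (1)·362 + (-9)·37
37 = 1 × 29 + 8  ⟹  8 = (-1)·362 + (10)·37
29 = 3 × 8 + 5  ⟹  5 = (4)·362 + (-39)·37
8 = 1 × 5 + 3  ⟹  3 = (-5)·362 + (49)·37
5 = 1 × 3 + 2  ⟹  2 = (9)·362 + (-88)·37
3 = 1 × 2 + 1  ⟹  1 = (-14)·362 + (137)·37
So (137)·37 ≡ 1 (mod 362), i.e. 37^(-1) ≡ 137 (mod 362).
Check: 37 × 137 = 5069 ≡ 1 (mod 362)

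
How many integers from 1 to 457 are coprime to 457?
456

457 = 457
φ(n) = n × ∏(1 - 1/p) for each prime p dividing n
φ(457) = 457 × (1 - 1/457) = 456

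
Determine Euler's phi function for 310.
120

310 = 2 × 5 × 31
φ(n) = n × ∏(1 - 1/p) for each prime p dividing n
φ(310) = 310 × (1 - 1/2) × (1 - 1/5) × (1 - 1/31) = 120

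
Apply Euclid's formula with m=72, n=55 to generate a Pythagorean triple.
(2159, 7920, 8209)

Euclid's formula: a = m² - n², b = 2mn, c = m² + n²
m = 72, n = 55
a = 72² - 55² = 5184 - 3025 = 2159
b = 2 × 72 × 55 = 7920
c = 72² + 55² = 5184 + 3025 = 8209
Verification: 2159² + 7920² = 4661281 + 62726400 = 67387681 = 8209² ✓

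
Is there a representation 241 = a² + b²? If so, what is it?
4² + 15² (a=4, b=15)

Factorization: 241 = 241
By Fermat: n is sum of two squares iff every prime p ≡ 3 (mod 4) appears to even power.
All primes ≡ 3 (mod 4) appear to even power.
Search a = 0, 1, 2, … for 241 - a² a perfect square: first hit at a = 4: 241 - 16 = 225 = 15².
241 = 4² + 15² = 16 + 225 ✓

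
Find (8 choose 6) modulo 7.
0

Using Lucas' theorem:
Write n=8 and k=6 in base 7:
n in base 7: [1, 1]
k in base 7: [0, 6]
C(8,6) mod 7 = ∏ C(n_i, k_i) mod 7
Digit binomials (mod 7): C(1,0) = 1; C(1,6) = 0 (k_i > n_i)
Product: 1 × 0 = 0 ≡ 0 (mod 7)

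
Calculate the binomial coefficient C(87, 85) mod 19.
17

Using Lucas' theorem:
Write n=87 and k=85 in base 19:
n in base 19: [4, 11]
k in base 19: [4, 9]
C(87,85) mod 19 = ∏ C(n_i, k_i) mod 19
Digit binomials (mod 19): C(4,4) = 1; C(11,9) = 55 ≡ 17
Product: 1 × 17 = 17 ≡ 17 (mod 19)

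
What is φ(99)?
60

99 = 3^2 × 11
φ(n) = n × ∏(1 - 1/p) for each prime p dividing n
φ(99) = 99 × (1 - 1/3) × (1 - 1/11) = 60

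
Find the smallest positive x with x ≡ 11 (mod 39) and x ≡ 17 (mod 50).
167

Using Chinese Remainder Theorem:
M = 39 × 50 = 1950
M1 = 50, M2 = 39
y1 = 50^(-1) mod 39 = 32
y2 = 39^(-1) mod 50 = 9
x = (11×50×32 + 17×39×9) mod 1950 = 167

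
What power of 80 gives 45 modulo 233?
27

Baby-step giant-step with step n = ⌈√233⌉ = 16.
Baby steps 80^j mod 233 (j:value) for j=0..15: 0:1, 1:80, 2:109, 3:99, 4:231, 5:73, 6:15, 7:35, 8:4, 9:87, 10:203, 11:163, 12:225, 13:59, 14:60, 15:140.
Giant-step multiplier: 80^(-16) ≡ 80^(232-16) = 80^216 ≡ 102 (mod 233).
Giant steps γ_i = 45·102^i mod 233: γ_0=45, γ_1=163 (in table at j=11).
x = i·n + j = 1·16 + 11 = 27.
Check: 80^27 ≡ 45 (mod 233).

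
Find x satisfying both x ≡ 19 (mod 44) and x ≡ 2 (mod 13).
327

Using Chinese Remainder Theorem:
M = 44 × 13 = 572
M1 = 13, M2 = 44
y1 = 13^(-1) mod 44 = 17
y2 = 44^(-1) mod 13 = 8
x = (19×13×17 + 2×44×8) mod 572 = 327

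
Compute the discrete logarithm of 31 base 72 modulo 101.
24

Baby-step giant-step with step n = ⌈√101⌉ = 11.
Baby steps 72^j mod 101 (j:value) for j=0..10: 0:1, 1:72, 2:33, 3:53, 4:79, 5:32, 6:82, 7:46, 8:80, 9:3, 10:14.
Giant-step multiplier: 72^(-11) ≡ 72^(100-11) = 72^89 ≡ 50 (mod 101).
Giant steps γ_i = 31·50^i mod 101: γ_0=31, γ_1=35, γ_2=33 (in table at j=2).
x = i·n + j = 2·11 + 2 = 24.
Check: 72^24 ≡ 31 (mod 101).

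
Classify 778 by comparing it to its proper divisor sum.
deficient

Proper divisors of 778: sum = 1 + 2 + 389 = 392
Since 392 < 778, 778 is deficient.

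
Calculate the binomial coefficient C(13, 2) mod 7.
1

Using Lucas' theorem:
Write n=13 and k=2 in base 7:
n in base 7: [1, 6]
k in base 7: [0, 2]
C(13,2) mod 7 = ∏ C(n_i, k_i) mod 7
Digit binomials (mod 7): C(1,0) = 1; C(6,2) = 15 ≡ 1
Product: 1 × 1 = 1 ≡ 1 (mod 7)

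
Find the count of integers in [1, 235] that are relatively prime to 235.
184

235 = 5 × 47
φ(n) = n × ∏(1 - 1/p) for each prime p dividing n
φ(235) = 235 × (1 - 1/5) × (1 - 1/47) = 184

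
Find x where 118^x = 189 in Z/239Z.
13

Baby-step giant-step with step n = ⌈√239⌉ = 16.
Baby steps 118^j mod 239 (j:value) for j=0..15: 0:1, 1:118, 2:62, 3:146, 4:20, 5:209, 6:45, 7:52, 8:161, 9:117, 10:183, 11:84, 12:113, 13:189, 14:75, 15:7.
h = 189 is already in the table at j=13, so x = 13.
Check: 118^13 ≡ 189 (mod 239).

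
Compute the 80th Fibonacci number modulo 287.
0

Matrix identity: Q^n = [[F_(n+1), F_n], [F_n, F_(n-1)]] with Q = [[1,1],[1,0]].
n = 80 = 1010000₂. Square-and-multiply, entries mod 287:
Q^1 = [[1,1],[1,0]]
Q^2 = (Q^1)² = [[2,1],[1,1]]
Q^5 = (Q^2)²·Q = [[8,5],[5,3]]
Q^10 = (Q^5)² = [[89,55],[55,34]]
Q^20 = (Q^10)² = [[40,164],[164,163]]
Q^40 = (Q^20)² = [[83,0],[0,83]]
Q^80 = (Q^40)² = [[1,0],[0,1]]
F_80 mod 287 = Q^80[0][1] = 0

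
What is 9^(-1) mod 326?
145

gcd(9, 326) = 1, so the inverse exists.
Extended Euclidean algorithm on (326, 9):
326 = 36 × 9 + 2  ⟹  2 = (1)·326 + (-36)·9
9 = 4 × 2 + 1  ⟹  1 = (-4)·326 + (145)·9
So (145)·9 ≡ 1 (mod 326), i.e. 9^(-1) ≡ 145 (mod 326).
Check: 9 × 145 = 1305 ≡ 1 (mod 326)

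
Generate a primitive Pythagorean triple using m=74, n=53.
(2667, 7844, 8285)

Euclid's formula: a = m² - n², b = 2mn, c = m² + n²
m = 74, n = 53
a = 74² - 53² = 5476 - 2809 = 2667
b = 2 × 74 × 53 = 7844
c = 74² + 53² = 5476 + 2809 = 8285
Verification: 2667² + 7844² = 7112889 + 61528336 = 68641225 = 8285² ✓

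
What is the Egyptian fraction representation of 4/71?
1/18 + 1/1278

Greedy algorithm:
4/71: ceiling(71/4) = 18, use 1/18
1/1278: ceiling(1278/1) = 1278, use 1/1278
Result: 4/71 = 1/18 + 1/1278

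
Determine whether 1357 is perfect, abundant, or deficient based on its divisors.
deficient

Proper divisors of 1357: sum = 1 + 23 + 59 = 83
Since 83 < 1357, 1357 is deficient.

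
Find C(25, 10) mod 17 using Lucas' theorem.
0

Using Lucas' theorem:
Write n=25 and k=10 in base 17:
n in base 17: [1, 8]
k in base 17: [0, 10]
C(25,10) mod 17 = ∏ C(n_i, k_i) mod 17
Digit binomials (mod 17): C(1,0) = 1; C(8,10) = 0 (k_i > n_i)
Product: 1 × 0 = 0 ≡ 0 (mod 17)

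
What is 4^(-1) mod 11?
3

gcd(4, 11) = 1, so the inverse exists.
Extended Euclidean algorithm on (11, 4):
11 = 2 × 4 + 3  ⟹  3 = (1)·11 + (-2)·4
4 = 1 × 3 + 1  ⟹  1 = (-1)·11 + (3)·4
So (3)·4 ≡ 1 (mod 11), i.e. 4^(-1) ≡ 3 (mod 11).
Check: 4 × 3 = 12 ≡ 1 (mod 11)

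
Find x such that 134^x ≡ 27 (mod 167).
20

Baby-step giant-step with step n = ⌈√167⌉ = 13.
Baby steps 134^j mod 167 (j:value) for j=0..12: 0:1, 1:134, 2:87, 3:135, 4:54, 5:55, 6:22, 7:109, 8:77, 9:131, 10:19, 11:41, 12:150.
Giant-step multiplier: 134^(-13) ≡ 134^(166-13) = 134^153 ≡ 103 (mod 167).
Giant steps γ_i = 27·103^i mod 167: γ_0=27, γ_1=109 (in table at j=7).
x = i·n + j = 1·13 + 7 = 20.
Check: 134^20 ≡ 27 (mod 167).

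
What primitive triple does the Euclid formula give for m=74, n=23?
(4947, 3404, 6005)

Euclid's formula: a = m² - n², b = 2mn, c = m² + n²
m = 74, n = 23
a = 74² - 23² = 5476 - 529 = 4947
b = 2 × 74 × 23 = 3404
c = 74² + 23² = 5476 + 529 = 6005
Verification: 4947² + 3404² = 24472809 + 11587216 = 36060025 = 6005² ✓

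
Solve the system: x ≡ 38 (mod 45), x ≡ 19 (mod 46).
893

Using Chinese Remainder Theorem:
M = 45 × 46 = 2070
M1 = 46, M2 = 45
y1 = 46^(-1) mod 45 = 1
y2 = 45^(-1) mod 46 = 45
x = (38×46×1 + 19×45×45) mod 2070 = 893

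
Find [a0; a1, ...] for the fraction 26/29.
[0; 1, 8, 1, 2]

Euclidean algorithm steps:
26 = 0 × 29 + 26
29 = 1 × 26 + 3
26 = 8 × 3 + 2
3 = 1 × 2 + 1
2 = 2 × 1 + 0
Continued fraction: [0; 1, 8, 1, 2]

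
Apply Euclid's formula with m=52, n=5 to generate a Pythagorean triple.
(2679, 520, 2729)

Euclid's formula: a = m² - n², b = 2mn, c = m² + n²
m = 52, n = 5
a = 52² - 5² = 2704 - 25 = 2679
b = 2 × 52 × 5 = 520
c = 52² + 5² = 2704 + 25 = 2729
Verification: 2679² + 520² = 7177041 + 270400 = 7447441 = 2729² ✓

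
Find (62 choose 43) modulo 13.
8

Using Lucas' theorem:
Write n=62 and k=43 in base 13:
n in base 13: [4, 10]
k in base 13: [3, 4]
C(62,43) mod 13 = ∏ C(n_i, k_i) mod 13
Digit binomials (mod 13): C(4,3) = 4; C(10,4) = 210 ≡ 2
Product: 4 × 2 = 8 ≡ 8 (mod 13)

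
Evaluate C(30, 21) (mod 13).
0

Using Lucas' theorem:
Write n=30 and k=21 in base 13:
n in base 13: [2, 4]
k in base 13: [1, 8]
C(30,21) mod 13 = ∏ C(n_i, k_i) mod 13
Digit binomials (mod 13): C(2,1) = 2; C(4,8) = 0 (k_i > n_i)
Product: 2 × 0 = 0 ≡ 0 (mod 13)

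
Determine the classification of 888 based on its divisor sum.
abundant

Proper divisors of 888: sum = 1 + 2 + 3 + 4 + 6 + 8 + 12 + 24 + 37 + 74 + 111 + 148 + 222 + 296 + 444 = 1392
Since 1392 > 888, 888 is abundant.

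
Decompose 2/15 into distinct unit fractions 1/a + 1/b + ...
1/8 + 1/120

Greedy algorithm:
2/15: ceiling(15/2) = 8, use 1/8
1/120: ceiling(120/1) = 120, use 1/120
Result: 2/15 = 1/8 + 1/120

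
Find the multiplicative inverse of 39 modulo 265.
34

gcd(39, 265) = 1, so the inverse exists.
Extended Euclidean algorithm on (265, 39):
265 = 6 × 39 + 31  ⟹  31 = (1)·265 + (-6)·39
39 = 1 × 31 + 8  ⟹  8 = (-1)·265 + (7)·39
31 = 3 × 8 + 7  ⟹  7 = (4)·265 + (-27)·39
8 = 1 × 7 + 1  ⟹  1 = (-5)·265 + (34)·39
So (34)·39 ≡ 1 (mod 265), i.e. 39^(-1) ≡ 34 (mod 265).
Check: 39 × 34 = 1326 ≡ 1 (mod 265)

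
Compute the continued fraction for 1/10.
[0; 10]

Euclidean algorithm steps:
1 = 0 × 10 + 1
10 = 10 × 1 + 0
Continued fraction: [0; 10]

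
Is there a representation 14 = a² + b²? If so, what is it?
Not possible

Factorization: 14 = 2 × 7
By Fermat: n is sum of two squares iff every prime p ≡ 3 (mod 4) appears to even power.
Prime(s) ≡ 3 (mod 4) with odd exponent: [(7, 1)]
Therefore 14 cannot be expressed as a² + b².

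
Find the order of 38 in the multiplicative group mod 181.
45

181 is prime, so ord(38) divides φ(181) = 180.
Divisors of 180: 1, 2, 3, 4, 5, 6, 9, 10, 12, 15, 18, 20, 30, 36, 45, 60, 90, 180.
Repeated squaring: 38^1 ≡ 38, 38^2 ≡ 177, 38^4 ≡ 16, 38^8 ≡ 75, 38^16 ≡ 14, 38^32 ≡ 15, 38^64 ≡ 44, 38^128 ≡ 126 (mod 181).
Test 38^d mod 181 for each divisor d in increasing order:
38^1 ≡ 38
38^2 ≡ 177
38^3 = 38^2·38^1 ≡ 29
38^4 ≡ 16
38^5 = 38^4·38^1 ≡ 65
38^6 = 38^4·38^2 ≡ 117
38^9 = 38^8·38^1 ≡ 135
38^10 = 38^8·38^2 ≡ 62
38^12 = 38^8·38^4 ≡ 114
38^15 = 38^8·38^4·38^2·38^1 ≡ 48
38^18 = 38^16·38^2 ≡ 125
38^20 = 38^16·38^4 ≡ 43
38^30 = 38^16·38^8·38^4·38^2 ≡ 132
38^36 = 38^32·38^4 ≡ 59
38^45 = 38^32·38^8·38^4·38^1 ≡ 1  ← first divisor giving 1
The order is 45.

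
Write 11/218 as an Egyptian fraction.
1/20 + 1/2180

Greedy algorithm:
11/218: ceiling(218/11) = 20, use 1/20
1/2180: ceiling(2180/1) = 2180, use 1/2180
Result: 11/218 = 1/20 + 1/2180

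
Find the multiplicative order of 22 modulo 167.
83

167 is prime, so ord(22) divides φ(167) = 166.
Divisors of 166: 1, 2, 83, 166.
Repeated squaring: 22^1 ≡ 22, 22^2 ≡ 150, 22^4 ≡ 122, 22^8 ≡ 21, 22^16 ≡ 107, 22^32 ≡ 93, 22^64 ≡ 132, 22^128 ≡ 56 (mod 167).
Test 22^d mod 167 for each divisor d in increasing order:
22^1 ≡ 22
22^2 ≡ 150
22^83 = 22^64·22^16·22^2·22^1 ≡ 1  ← first divisor giving 1
The order is 83.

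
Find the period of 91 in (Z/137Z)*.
136

137 is prime, so ord(91) divides φ(137) = 136.
Divisors of 136: 1, 2, 4, 8, 17, 34, 68, 136.
Repeated squaring: 91^1 ≡ 91, 91^2 ≡ 61, 91^4 ≡ 22, 91^8 ≡ 73, 91^16 ≡ 123, 91^32 ≡ 59, 91^64 ≡ 56, 91^128 ≡ 122 (mod 137).
Test 91^d mod 137 for each divisor d in increasing order:
91^1 ≡ 91
91^2 ≡ 61
91^4 ≡ 22
91^8 ≡ 73
91^17 = 91^16·91^1 ≡ 96
91^34 = 91^32·91^2 ≡ 37
91^68 = 91^64·91^4 ≡ 136
91^136 = 91^128·91^8 ≡ 1  ← first divisor giving 1
The order is 136.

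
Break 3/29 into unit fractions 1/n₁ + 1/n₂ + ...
1/10 + 1/290

Greedy algorithm:
3/29: ceiling(29/3) = 10, use 1/10
1/290: ceiling(290/1) = 290, use 1/290
Result: 3/29 = 1/10 + 1/290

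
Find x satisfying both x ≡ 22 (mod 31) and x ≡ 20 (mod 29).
890

Using Chinese Remainder Theorem:
M = 31 × 29 = 899
M1 = 29, M2 = 31
y1 = 29^(-1) mod 31 = 15
y2 = 31^(-1) mod 29 = 15
x = (22×29×15 + 20×31×15) mod 899 = 890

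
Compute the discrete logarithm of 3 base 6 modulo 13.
8

Baby-step giant-step with step n = ⌈√13⌉ = 4.
Baby steps 6^j mod 13 (j:value) for j=0..3: 0:1, 1:6, 2:10, 3:8.
Giant-step multiplier: 6^(-4) ≡ 6^(12-4) = 6^8 ≡ 3 (mod 13).
Giant steps γ_i = 3·3^i mod 13: γ_0=3, γ_1=9, γ_2=1 (in table at j=0).
x = i·n + j = 2·4 + 0 = 8.
Check: 6^8 ≡ 3 (mod 13).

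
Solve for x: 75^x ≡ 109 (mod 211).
114

Baby-step giant-step with step n = ⌈√211⌉ = 15.
Baby steps 75^j mod 211 (j:value) for j=0..14: 0:1, 1:75, 2:139, 3:86, 4:120, 5:138, 6:11, 7:192, 8:52, 9:102, 10:54, 11:41, 12:121, 13:2, 14:150.
Giant-step multiplier: 75^(-15) ≡ 75^(210-15) = 75^195 ≡ 63 (mod 211).
Giant steps γ_i = 109·63^i mod 211: γ_0=109, γ_1=115, γ_2=71, γ_3=42, γ_4=114, γ_5=8, γ_6=82, γ_7=102 (in table at j=9).
x = i·n + j = 7·15 + 9 = 114.
Check: 75^114 ≡ 109 (mod 211).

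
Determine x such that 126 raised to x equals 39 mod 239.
57

Baby-step giant-step with step n = ⌈√239⌉ = 16.
Baby steps 126^j mod 239 (j:value) for j=0..15: 0:1, 1:126, 2:102, 3:185, 4:127, 5:228, 6:48, 7:73, 8:116, 9:37, 10:121, 11:189, 12:153, 13:158, 14:71, 15:103.
Giant-step multiplier: 126^(-16) ≡ 126^(238-16) = 126^222 ≡ 83 (mod 239).
Giant steps γ_i = 39·83^i mod 239: γ_0=39, γ_1=130, γ_2=35, γ_3=37 (in table at j=9).
x = i·n + j = 3·16 + 9 = 57.
Check: 126^57 ≡ 39 (mod 239).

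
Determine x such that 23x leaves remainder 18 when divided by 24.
x ≡ 6 (mod 24)

gcd(23, 24) = 1, which divides 18, so solutions exist.
Find 23^(-1) mod 24 by the extended Euclidean algorithm:
24 = 1 × 23 + 1  ⟹  1 = (1)·24 + (-1)·23
So (-1)·23 ≡ 1 (mod 24), i.e. 23^(-1) ≡ -1 ≡ 23 (mod 24).
x ≡ 23 × 18 = 414 ≡ 6 (mod 24).
Check: 23 × 6 = 138 ≡ 18 (mod 24).
Unique solution: x ≡ 6 (mod 24)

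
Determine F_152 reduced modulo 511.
441

Matrix identity: Q^n = [[F_(n+1), F_n], [F_n, F_(n-1)]] with Q = [[1,1],[1,0]].
n = 152 = 10011000₂. Square-and-multiply, entries mod 511:
Q^1 = [[1,1],[1,0]]
Q^2 = (Q^1)² = [[2,1],[1,1]]
Q^4 = (Q^2)² = [[5,3],[3,2]]
Q^9 = (Q^4)²·Q = [[55,34],[34,21]]
Q^19 = (Q^9)²·Q = [[122,93],[93,29]]
Q^38 = (Q^19)² = [[27,246],[246,292]]
Q^76 = (Q^38)² = [[436,291],[291,145]]
Q^152 = (Q^76)² = [[370,441],[441,440]]
F_152 mod 511 = Q^152[0][1] = 441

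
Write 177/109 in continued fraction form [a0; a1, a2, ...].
[1; 1, 1, 1, 1, 1, 13]

Euclidean algorithm steps:
177 = 1 × 109 + 68
109 = 1 × 68 + 41
68 = 1 × 41 + 27
41 = 1 × 27 + 14
27 = 1 × 14 + 13
14 = 1 × 13 + 1
13 = 13 × 1 + 0
Continued fraction: [1; 1, 1, 1, 1, 1, 13]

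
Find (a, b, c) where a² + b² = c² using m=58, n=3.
(3355, 348, 3373)

Euclid's formula: a = m² - n², b = 2mn, c = m² + n²
m = 58, n = 3
a = 58² - 3² = 3364 - 9 = 3355
b = 2 × 58 × 3 = 348
c = 58² + 3² = 3364 + 9 = 3373
Verification: 3355² + 348² = 11256025 + 121104 = 11377129 = 3373² ✓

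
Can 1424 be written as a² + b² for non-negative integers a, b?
20² + 32² (a=20, b=32)

Factorization: 1424 = 2^4 × 89
By Fermat: n is sum of two squares iff every prime p ≡ 3 (mod 4) appears to even power.
All primes ≡ 3 (mod 4) appear to even power.
Search a = 0, 1, 2, … for 1424 - a² a perfect square: first hit at a = 20: 1424 - 400 = 1024 = 32².
1424 = 20² + 32² = 400 + 1024 ✓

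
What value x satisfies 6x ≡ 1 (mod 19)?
16

gcd(6, 19) = 1, so the inverse exists.
Extended Euclidean algorithm on (19, 6):
19 = 3 × 6 + 1  ⟹  1 = (1)·19 + (-3)·6
So (-3)·6 ≡ 1 (mod 19), i.e. 6^(-1) ≡ -3 ≡ 16 (mod 19).
Check: 6 × 16 = 96 ≡ 1 (mod 19)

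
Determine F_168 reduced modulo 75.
66

Matrix identity: Q^n = [[F_(n+1), F_n], [F_n, F_(n-1)]] with Q = [[1,1],[1,0]].
n = 168 = 10101000₂. Square-and-multiply, entries mod 75:
Q^1 = [[1,1],[1,0]]
Q^2 = (Q^1)² = [[2,1],[1,1]]
Q^5 = (Q^2)²·Q = [[8,5],[5,3]]
Q^10 = (Q^5)² = [[14,55],[55,34]]
Q^21 = (Q^10)²·Q = [[11,71],[71,15]]
Q^42 = (Q^21)² = [[62,46],[46,16]]
Q^84 = (Q^42)² = [[35,63],[63,47]]
Q^168 = (Q^84)² = [[19,66],[66,28]]
F_168 mod 75 = Q^168[0][1] = 66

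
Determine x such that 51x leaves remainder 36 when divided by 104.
x ≡ 68 (mod 104)

gcd(51, 104) = 1, which divides 36, so solutions exist.
Find 51^(-1) mod 104 by the extended Euclidean algorithm:
104 = 2 × 51 + 2  ⟹  2 = (1)·104 + (-2)·51
51 = 25 × 2 + 1  ⟹  1 = (-25)·104 + (51)·51
So (51)·51 ≡ 1 (mod 104), i.e. 51^(-1) ≡ 51 (mod 104).
x ≡ 51 × 36 = 1836 ≡ 68 (mod 104).
Check: 51 × 68 = 3468 ≡ 36 (mod 104).
Unique solution: x ≡ 68 (mod 104)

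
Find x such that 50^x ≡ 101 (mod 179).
138

Baby-step giant-step with step n = ⌈√179⌉ = 14.
Baby steps 50^j mod 179 (j:value) for j=0..13: 0:1, 1:50, 2:173, 3:58, 4:36, 5:10, 6:142, 7:119, 8:43, 9:2, 10:100, 11:167, 12:116, 13:72.
Giant-step multiplier: 50^(-14) ≡ 50^(178-14) = 50^164 ≡ 9 (mod 179).
Giant steps γ_i = 101·9^i mod 179: γ_0=101, γ_1=14, γ_2=126, γ_3=60, γ_4=3, γ_5=27, γ_6=64, γ_7=39, γ_8=172, γ_9=116 (in table at j=12).
x = i·n + j = 9·14 + 12 = 138.
Check: 50^138 ≡ 101 (mod 179).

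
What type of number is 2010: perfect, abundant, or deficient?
abundant

Proper divisors of 2010: sum = 1 + 2 + 3 + 5 + 6 + 10 + 15 + 30 + 67 + 134 + 201 + 335 + 402 + 670 + 1005 = 2886
Since 2886 > 2010, 2010 is abundant.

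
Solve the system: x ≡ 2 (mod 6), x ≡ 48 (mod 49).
146

Using Chinese Remainder Theorem:
M = 6 × 49 = 294
M1 = 49, M2 = 6
y1 = 49^(-1) mod 6 = 1
y2 = 6^(-1) mod 49 = 41
x = (2×49×1 + 48×6×41) mod 294 = 146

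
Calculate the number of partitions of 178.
571701605655

p(n) counts ways to write n as a sum of positive integers (order ignored).
Euler's pentagonal recurrence: p(k) = p(k-1) + p(k-2) - p(k-5) - p(k-7) + p(k-12) + p(k-15) - ... (offsets j(3j∓1)/2, signs ++--, p(0)=1, p(<0)=0).
DP table for k = 0..177: p(0)=1, p(1)=1, p(2)=2, p(3)=3, p(4)=5, p(5)=7, p(6)=11, p(7)=15, p(8)=22, p(9)=30, p(10)=42, p(11)=56, p(12)=77, p(13)=101, p(14)=135, p(15)=176, p(16)=231, p(17)=297, p(18)=385, p(19)=490, p(20)=627, p(21)=792, p(22)=1002, p(23)=1255, p(24)=1575, p(25)=1958, p(26)=2436, p(27)=3010, p(28)=3718, p(29)=4565, p(30)=5604, p(31)=6842, p(32)=8349, p(33)=10143, p(34)=12310, p(35)=14883, p(36)=17977, p(37)=21637, p(38)=26015, p(39)=31185, p(40)=37338, p(41)=44583, p(42)=53174, p(43)=63261, p(44)=75175, p(45)=89134, p(46)=105558, p(47)=124754, p(48)=147273, p(49)=173525, p(50)=204226, p(51)=239943, p(52)=281589, p(53)=329931, p(54)=386155, p(55)=451276, p(56)=526823, p(57)=614154, p(58)=715220, p(59)=831820, p(60)=966467, p(61)=1121505, p(62)=1300156, p(63)=1505499, p(64)=1741630, p(65)=2012558, p(66)=2323520, p(67)=2679689, p(68)=3087735, p(69)=3554345, p(70)=4087968, p(71)=4697205, p(72)=5392783, p(73)=6185689, p(74)=7089500, p(75)=8118264, p(76)=9289091, p(77)=10619863, p(78)=12132164, p(79)=13848650, p(80)=15796476, p(81)=18004327, p(82)=20506255, p(83)=23338469, p(84)=26543660, p(85)=30167357, p(86)=34262962, p(87)=38887673, p(88)=44108109, p(89)=49995925, p(90)=56634173, p(91)=64112359, p(92)=72533807, p(93)=82010177, p(94)=92669720, p(95)=104651419, p(96)=118114304, p(97)=133230930, p(98)=150198136, p(99)=169229875, p(100)=190569292, p(101)=214481126, p(102)=241265379, p(103)=271248950, p(104)=304801365, p(105)=342325709, p(106)=384276336, p(107)=431149389, p(108)=483502844, p(109)=541946240, p(110)=607163746, p(111)=679903203, p(112)=761002156, p(113)=851376628, p(114)=952050665, p(115)=1064144451, p(116)=1188908248, p(117)=1327710076, p(118)=1482074143, p(119)=1653668665, p(120)=1844349560, p(121)=2056148051, p(122)=2291320912, p(123)=2552338241, p(124)=2841940500, p(125)=3163127352, p(126)=3519222692, p(127)=3913864295, p(128)=4351078600, p(129)=4835271870, p(130)=5371315400, p(131)=5964539504, p(132)=6620830889, p(133)=7346629512, p(134)=8149040695, p(135)=9035836076, p(136)=10015581680, p(137)=11097645016, p(138)=12292341831, p(139)=13610949895, p(140)=15065878135, p(141)=16670689208, p(142)=18440293320, p(143)=20390982757, p(144)=22540654445, p(145)=24908858009, p(146)=27517052599, p(147)=30388671978, p(148)=33549419497, p(149)=37027355200, p(150)=40853235313, p(151)=45060624582, p(152)=49686288421, p(153)=54770336324, p(154)=60356673280, p(155)=66493182097, p(156)=73232243759, p(157)=80630964769, p(158)=88751778802, p(159)=97662728555, p(160)=107438159466, p(161)=118159068427, p(162)=129913904637, p(163)=142798995930, p(164)=156919475295, p(165)=172389800255, p(166)=189334822579, p(167)=207890420102, p(168)=228204732751, p(169)=250438925115, p(170)=274768617130, p(171)=301384802048, p(172)=330495499613, p(173)=362326859895, p(174)=397125074750, p(175)=435157697830, p(176)=476715857290, p(177)=522115831195.
Final step: p(178) = p(177) + p(176) - p(173) - p(171) + p(166) + p(163) - p(156) - p(152) + p(143) + p(138) - p(127) - p(121) + p(108) + p(101) - p(86) - p(78) + p(61) + p(52) - p(33) - p(23) + p(2)
= 522115831195 + 476715857290 - 362326859895 - 301384802048 + 189334822579 + 142798995930 - 73232243759 - 49686288421 + 20390982757 + 12292341831 - 3913864295 - 2056148051 + 483502844 + 214481126 - 34262962 - 12132164 + 1121505 + 281589 - 10143 - 1255 + 2
= 571701605655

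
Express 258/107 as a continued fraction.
[2; 2, 2, 3, 6]

Euclidean algorithm steps:
258 = 2 × 107 + 44
107 = 2 × 44 + 19
44 = 2 × 19 + 6
19 = 3 × 6 + 1
6 = 6 × 1 + 0
Continued fraction: [2; 2, 2, 3, 6]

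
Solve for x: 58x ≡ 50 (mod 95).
x ≡ 50 (mod 95)

gcd(58, 95) = 1, which divides 50, so solutions exist.
Find 58^(-1) mod 95 by the extended Euclidean algorithm:
95 = 1 × 58 + 37  ⟹  37 = (1)·95 + (-1)·58
58 = 1 × 37 + 21  ⟹  21 = (-1)·95 + (2)·58
37 = 1 × 21 + 16  ⟹  16 = (2)·95 + (-3)·58
21 = 1 × 16 + 5  ⟹  5 = (-3)·95 + (5)·58
16 = 3 × 5 + 1  ⟹  1 = (11)·95 + (-18)·58
So (-18)·58 ≡ 1 (mod 95), i.e. 58^(-1) ≡ -18 ≡ 77 (mod 95).
x ≡ 77 × 50 = 3850 ≡ 50 (mod 95).
Check: 58 × 50 = 2900 ≡ 50 (mod 95).
Unique solution: x ≡ 50 (mod 95)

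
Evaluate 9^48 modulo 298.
251

Repeated squaring. Binary of 48 = 110000.
9^1 ≡ 9 (mod 298); 9^2 ≡ 81 (mod 298); 9^4 ≡ 5 (mod 298); 9^8 ≡ 25 (mod 298); 9^16 ≡ 29 (mod 298); 9^32 ≡ 245 (mod 298)
9^48 = 9^16 × 9^32 ≡ 251 (mod 298)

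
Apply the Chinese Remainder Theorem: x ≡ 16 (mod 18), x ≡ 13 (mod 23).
358

Using Chinese Remainder Theorem:
M = 18 × 23 = 414
M1 = 23, M2 = 18
y1 = 23^(-1) mod 18 = 11
y2 = 18^(-1) mod 23 = 9
x = (16×23×11 + 13×18×9) mod 414 = 358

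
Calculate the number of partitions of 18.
385

p(n) counts ways to write n as a sum of positive integers (order ignored).
Euler's pentagonal recurrence: p(k) = p(k-1) + p(k-2) - p(k-5) - p(k-7) + p(k-12) + p(k-15) - ... (offsets j(3j∓1)/2, signs ++--, p(0)=1, p(<0)=0).
DP table for k = 0..17: p(0)=1, p(1)=1, p(2)=2, p(3)=3, p(4)=5, p(5)=7, p(6)=11, p(7)=15, p(8)=22, p(9)=30, p(10)=42, p(11)=56, p(12)=77, p(13)=101, p(14)=135, p(15)=176, p(16)=231, p(17)=297.
Final step: p(18) = p(17) + p(16) - p(13) - p(11) + p(6) + p(3)
= 297 + 231 - 101 - 56 + 11 + 3
= 385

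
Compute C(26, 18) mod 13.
0

Using Lucas' theorem:
Write n=26 and k=18 in base 13:
n in base 13: [2, 0]
k in base 13: [1, 5]
C(26,18) mod 13 = ∏ C(n_i, k_i) mod 13
Digit binomials (mod 13): C(2,1) = 2; C(0,5) = 0 (k_i > n_i)
Product: 2 × 0 = 0 ≡ 0 (mod 13)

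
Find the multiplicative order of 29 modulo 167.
83

167 is prime, so ord(29) divides φ(167) = 166.
Divisors of 166: 1, 2, 83, 166.
Repeated squaring: 29^1 ≡ 29, 29^2 ≡ 6, 29^4 ≡ 36, 29^8 ≡ 127, 29^16 ≡ 97, 29^32 ≡ 57, 29^64 ≡ 76, 29^128 ≡ 98 (mod 167).
Test 29^d mod 167 for each divisor d in increasing order:
29^1 ≡ 29
29^2 ≡ 6
29^83 = 29^64·29^16·29^2·29^1 ≡ 1  ← first divisor giving 1
The order is 83.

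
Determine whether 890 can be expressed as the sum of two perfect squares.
7² + 29² (a=7, b=29)

Factorization: 890 = 2 × 5 × 89
By Fermat: n is sum of two squares iff every prime p ≡ 3 (mod 4) appears to even power.
All primes ≡ 3 (mod 4) appear to even power.
Search a = 0, 1, 2, … for 890 - a² a perfect square: first hit at a = 7: 890 - 49 = 841 = 29².
890 = 7² + 29² = 49 + 841 ✓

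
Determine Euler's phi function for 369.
240

369 = 3^2 × 41
φ(n) = n × ∏(1 - 1/p) for each prime p dividing n
φ(369) = 369 × (1 - 1/3) × (1 - 1/41) = 240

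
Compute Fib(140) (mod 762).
237

Matrix identity: Q^n = [[F_(n+1), F_n], [F_n, F_(n-1)]] with Q = [[1,1],[1,0]].
n = 140 = 10001100₂. Square-and-multiply, entries mod 762:
Q^1 = [[1,1],[1,0]]
Q^2 = (Q^1)² = [[2,1],[1,1]]
Q^4 = (Q^2)² = [[5,3],[3,2]]
Q^8 = (Q^4)² = [[34,21],[21,13]]
Q^17 = (Q^8)²·Q = [[298,73],[73,225]]
Q^35 = (Q^17)²·Q = [[486,407],[407,79]]
Q^70 = (Q^35)² = [[271,593],[593,440]]
Q^140 = (Q^70)² = [[656,237],[237,419]]
F_140 mod 762 = Q^140[0][1] = 237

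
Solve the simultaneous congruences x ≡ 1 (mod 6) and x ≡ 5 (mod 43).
91

Using Chinese Remainder Theorem:
M = 6 × 43 = 258
M1 = 43, M2 = 6
y1 = 43^(-1) mod 6 = 1
y2 = 6^(-1) mod 43 = 36
x = (1×43×1 + 5×6×36) mod 258 = 91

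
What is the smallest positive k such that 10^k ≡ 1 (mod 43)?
21

43 is prime, so ord(10) divides φ(43) = 42.
Divisors of 42: 1, 2, 3, 6, 7, 14, 21, 42.
Repeated squaring: 10^1 ≡ 10, 10^2 ≡ 14, 10^4 ≡ 24, 10^8 ≡ 17, 10^16 ≡ 31, 10^32 ≡ 15 (mod 43).
Test 10^d mod 43 for each divisor d in increasing order:
10^1 ≡ 10
10^2 ≡ 14
10^3 = 10^2·10^1 ≡ 11
10^6 = 10^4·10^2 ≡ 35
10^7 = 10^4·10^2·10^1 ≡ 6
10^14 = 10^8·10^4·10^2 ≡ 36
10^21 = 10^16·10^4·10^1 ≡ 1  ← first divisor giving 1
The order is 21.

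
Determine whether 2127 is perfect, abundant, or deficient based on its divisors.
deficient

Proper divisors of 2127: sum = 1 + 3 + 709 = 713
Since 713 < 2127, 2127 is deficient.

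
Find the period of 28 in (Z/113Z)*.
7

113 is prime, so ord(28) divides φ(113) = 112.
Divisors of 112: 1, 2, 4, 7, 8, 14, 16, 28, 56, 112.
Repeated squaring: 28^1 ≡ 28, 28^2 ≡ 106, 28^4 ≡ 49, 28^8 ≡ 28, 28^16 ≡ 106, 28^32 ≡ 49, 28^64 ≡ 28 (mod 113).
Test 28^d mod 113 for each divisor d in increasing order:
28^1 ≡ 28
28^2 ≡ 106
28^4 ≡ 49
28^7 = 28^4·28^2·28^1 ≡ 1  ← first divisor giving 1
The order is 7.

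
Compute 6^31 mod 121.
28

Repeated squaring. Binary of 31 = 11111.
6^1 ≡ 6 (mod 121); 6^2 ≡ 36 (mod 121); 6^4 ≡ 86 (mod 121); 6^8 ≡ 15 (mod 121); 6^16 ≡ 104 (mod 121)
6^31 = 6^1 × 6^2 × 6^4 × 6^8 × 6^16 ≡ 28 (mod 121)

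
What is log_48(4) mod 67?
20

Baby-step giant-step with step n = ⌈√67⌉ = 9.
Baby steps 48^j mod 67 (j:value) for j=0..8: 0:1, 1:48, 2:26, 3:42, 4:6, 5:20, 6:22, 7:51, 8:36.
Giant-step multiplier: 48^(-9) ≡ 48^(66-9) = 48^57 ≡ 43 (mod 67).
Giant steps γ_i = 4·43^i mod 67: γ_0=4, γ_1=38, γ_2=26 (in table at j=2).
x = i·n + j = 2·9 + 2 = 20.
Check: 48^20 ≡ 4 (mod 67).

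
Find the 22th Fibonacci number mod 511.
337

Matrix identity: Q^n = [[F_(n+1), F_n], [F_n, F_(n-1)]] with Q = [[1,1],[1,0]].
n = 22 = 10110₂. Square-and-multiply, entries mod 511:
Q^1 = [[1,1],[1,0]]
Q^2 = (Q^1)² = [[2,1],[1,1]]
Q^5 = (Q^2)²·Q = [[8,5],[5,3]]
Q^11 = (Q^5)²·Q = [[144,89],[89,55]]
Q^22 = (Q^11)² = [[41,337],[337,215]]
F_22 mod 511 = Q^22[0][1] = 337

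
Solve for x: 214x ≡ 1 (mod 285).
4

gcd(214, 285) = 1, so the inverse exists.
Extended Euclidean algorithm on (285, 214):
285 = 1 × 214 + 71  ⟹  71 = (1)·285 + (-1)·214
214 = 3 × 71 + 1  ⟹  1 = (-3)·285 + (4)·214
So (4)·214 ≡ 1 (mod 285), i.e. 214^(-1) ≡ 4 (mod 285).
Check: 214 × 4 = 856 ≡ 1 (mod 285)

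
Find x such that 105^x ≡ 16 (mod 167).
14

Baby-step giant-step with step n = ⌈√167⌉ = 13.
Baby steps 105^j mod 167 (j:value) for j=0..12: 0:1, 1:105, 2:3, 3:148, 4:9, 5:110, 6:27, 7:163, 8:81, 9:155, 10:76, 11:131, 12:61.
Giant-step multiplier: 105^(-13) ≡ 105^(166-13) = 105^153 ≡ 17 (mod 167).
Giant steps γ_i = 16·17^i mod 167: γ_0=16, γ_1=105 (in table at j=1).
x = i·n + j = 1·13 + 1 = 14.
Check: 105^14 ≡ 16 (mod 167).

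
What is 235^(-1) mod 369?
190

gcd(235, 369) = 1, so the inverse exists.
Extended Euclidean algorithm on (369, 235):
369 = 1 × 235 + 134  ⟹  134 = (1)·369 + (-1)·235
235 = 1 × 134 + 101  ⟹  101 = (-1)·369 + (2)·235
134 = 1 × 101 + 33  ⟹  33 = (2)·369 + (-3)·235
101 = 3 × 33 + 2  ⟹  2 = (-7)·369 + (11)·235
33 = 16 × 2 + 1  ⟹  1 = (114)·369 + (-179)·235
So (-179)·235 ≡ 1 (mod 369), i.e. 235^(-1) ≡ -179 ≡ 190 (mod 369).
Check: 235 × 190 = 44650 ≡ 1 (mod 369)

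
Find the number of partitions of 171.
301384802048

p(n) counts ways to write n as a sum of positive integers (order ignored).
Euler's pentagonal recurrence: p(k) = p(k-1) + p(k-2) - p(k-5) - p(k-7) + p(k-12) + p(k-15) - ... (offsets j(3j∓1)/2, signs ++--, p(0)=1, p(<0)=0).
DP table for k = 0..170: p(0)=1, p(1)=1, p(2)=2, p(3)=3, p(4)=5, p(5)=7, p(6)=11, p(7)=15, p(8)=22, p(9)=30, p(10)=42, p(11)=56, p(12)=77, p(13)=101, p(14)=135, p(15)=176, p(16)=231, p(17)=297, p(18)=385, p(19)=490, p(20)=627, p(21)=792, p(22)=1002, p(23)=1255, p(24)=1575, p(25)=1958, p(26)=2436, p(27)=3010, p(28)=3718, p(29)=4565, p(30)=5604, p(31)=6842, p(32)=8349, p(33)=10143, p(34)=12310, p(35)=14883, p(36)=17977, p(37)=21637, p(38)=26015, p(39)=31185, p(40)=37338, p(41)=44583, p(42)=53174, p(43)=63261, p(44)=75175, p(45)=89134, p(46)=105558, p(47)=124754, p(48)=147273, p(49)=173525, p(50)=204226, p(51)=239943, p(52)=281589, p(53)=329931, p(54)=386155, p(55)=451276, p(56)=526823, p(57)=614154, p(58)=715220, p(59)=831820, p(60)=966467, p(61)=1121505, p(62)=1300156, p(63)=1505499, p(64)=1741630, p(65)=2012558, p(66)=2323520, p(67)=2679689, p(68)=3087735, p(69)=3554345, p(70)=4087968, p(71)=4697205, p(72)=5392783, p(73)=6185689, p(74)=7089500, p(75)=8118264, p(76)=9289091, p(77)=10619863, p(78)=12132164, p(79)=13848650, p(80)=15796476, p(81)=18004327, p(82)=20506255, p(83)=23338469, p(84)=26543660, p(85)=30167357, p(86)=34262962, p(87)=38887673, p(88)=44108109, p(89)=49995925, p(90)=56634173, p(91)=64112359, p(92)=72533807, p(93)=82010177, p(94)=92669720, p(95)=104651419, p(96)=118114304, p(97)=133230930, p(98)=150198136, p(99)=169229875, p(100)=190569292, p(101)=214481126, p(102)=241265379, p(103)=271248950, p(104)=304801365, p(105)=342325709, p(106)=384276336, p(107)=431149389, p(108)=483502844, p(109)=541946240, p(110)=607163746, p(111)=679903203, p(112)=761002156, p(113)=851376628, p(114)=952050665, p(115)=1064144451, p(116)=1188908248, p(117)=1327710076, p(118)=1482074143, p(119)=1653668665, p(120)=1844349560, p(121)=2056148051, p(122)=2291320912, p(123)=2552338241, p(124)=2841940500, p(125)=3163127352, p(126)=3519222692, p(127)=3913864295, p(128)=4351078600, p(129)=4835271870, p(130)=5371315400, p(131)=5964539504, p(132)=6620830889, p(133)=7346629512, p(134)=8149040695, p(135)=9035836076, p(136)=10015581680, p(137)=11097645016, p(138)=12292341831, p(139)=13610949895, p(140)=15065878135, p(141)=16670689208, p(142)=18440293320, p(143)=20390982757, p(144)=22540654445, p(145)=24908858009, p(146)=27517052599, p(147)=30388671978, p(148)=33549419497, p(149)=37027355200, p(150)=40853235313, p(151)=45060624582, p(152)=49686288421, p(153)=54770336324, p(154)=60356673280, p(155)=66493182097, p(156)=73232243759, p(157)=80630964769, p(158)=88751778802, p(159)=97662728555, p(160)=107438159466, p(161)=118159068427, p(162)=129913904637, p(163)=142798995930, p(164)=156919475295, p(165)=172389800255, p(166)=189334822579, p(167)=207890420102, p(168)=228204732751, p(169)=250438925115, p(170)=274768617130.
Final step: p(171) = p(170) + p(169) - p(166) - p(164) + p(159) + p(156) - p(149) - p(145) + p(136) + p(131) - p(120) - p(114) + p(101) + p(94) - p(79) - p(71) + p(54) + p(45) - p(26) - p(16)
= 274768617130 + 250438925115 - 189334822579 - 156919475295 + 97662728555 + 73232243759 - 37027355200 - 24908858009 + 10015581680 + 5964539504 - 1844349560 - 952050665 + 214481126 + 92669720 - 13848650 - 4697205 + 386155 + 89134 - 2436 - 231
= 301384802048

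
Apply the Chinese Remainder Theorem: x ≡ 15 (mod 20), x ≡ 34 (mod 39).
775

Using Chinese Remainder Theorem:
M = 20 × 39 = 780
M1 = 39, M2 = 20
y1 = 39^(-1) mod 20 = 19
y2 = 20^(-1) mod 39 = 2
x = (15×39×19 + 34×20×2) mod 780 = 775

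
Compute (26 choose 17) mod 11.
0

Using Lucas' theorem:
Write n=26 and k=17 in base 11:
n in base 11: [2, 4]
k in base 11: [1, 6]
C(26,17) mod 11 = ∏ C(n_i, k_i) mod 11
Digit binomials (mod 11): C(2,1) = 2; C(4,6) = 0 (k_i > n_i)
Product: 2 × 0 = 0 ≡ 0 (mod 11)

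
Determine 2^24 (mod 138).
4

Repeated squaring. Binary of 24 = 11000.
2^1 ≡ 2 (mod 138); 2^2 ≡ 4 (mod 138); 2^4 ≡ 16 (mod 138); 2^8 ≡ 118 (mod 138); 2^16 ≡ 124 (mod 138)
2^24 = 2^8 × 2^16 ≡ 4 (mod 138)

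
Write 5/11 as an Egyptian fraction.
1/3 + 1/9 + 1/99

Greedy algorithm:
5/11: ceiling(11/5) = 3, use 1/3
4/33: ceiling(33/4) = 9, use 1/9
1/99: ceiling(99/1) = 99, use 1/99
Result: 5/11 = 1/3 + 1/9 + 1/99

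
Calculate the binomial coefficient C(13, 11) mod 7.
1

Using Lucas' theorem:
Write n=13 and k=11 in base 7:
n in base 7: [1, 6]
k in base 7: [1, 4]
C(13,11) mod 7 = ∏ C(n_i, k_i) mod 7
Digit binomials (mod 7): C(1,1) = 1; C(6,4) = 15 ≡ 1
Product: 1 × 1 = 1 ≡ 1 (mod 7)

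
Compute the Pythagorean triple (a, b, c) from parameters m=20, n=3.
(391, 120, 409)

Euclid's formula: a = m² - n², b = 2mn, c = m² + n²
m = 20, n = 3
a = 20² - 3² = 400 - 9 = 391
b = 2 × 20 × 3 = 120
c = 20² + 3² = 400 + 9 = 409
Verification: 391² + 120² = 152881 + 14400 = 167281 = 409² ✓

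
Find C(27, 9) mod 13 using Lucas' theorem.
0

Using Lucas' theorem:
Write n=27 and k=9 in base 13:
n in base 13: [2, 1]
k in base 13: [0, 9]
C(27,9) mod 13 = ∏ C(n_i, k_i) mod 13
Digit binomials (mod 13): C(2,0) = 1; C(1,9) = 0 (k_i > n_i)
Product: 1 × 0 = 0 ≡ 0 (mod 13)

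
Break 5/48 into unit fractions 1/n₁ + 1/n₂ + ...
1/10 + 1/240

Greedy algorithm:
5/48: ceiling(48/5) = 10, use 1/10
1/240: ceiling(240/1) = 240, use 1/240
Result: 5/48 = 1/10 + 1/240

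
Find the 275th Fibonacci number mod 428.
233

Matrix identity: Q^n = [[F_(n+1), F_n], [F_n, F_(n-1)]] with Q = [[1,1],[1,0]].
n = 275 = 100010011₂. Square-and-multiply, entries mod 428:
Q^1 = [[1,1],[1,0]]
Q^2 = (Q^1)² = [[2,1],[1,1]]
Q^4 = (Q^2)² = [[5,3],[3,2]]
Q^8 = (Q^4)² = [[34,21],[21,13]]
Q^17 = (Q^8)²·Q = [[16,313],[313,131]]
Q^34 = (Q^17)² = [[213,215],[215,426]]
Q^68 = (Q^34)² = [[2,425],[425,5]]
Q^137 = (Q^68)²·Q = [[420,13],[13,407]]
Q^275 = (Q^137)²·Q = [[284,233],[233,51]]
F_275 mod 428 = Q^275[0][1] = 233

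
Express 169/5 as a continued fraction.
[33; 1, 4]

Euclidean algorithm steps:
169 = 33 × 5 + 4
5 = 1 × 4 + 1
4 = 4 × 1 + 0
Continued fraction: [33; 1, 4]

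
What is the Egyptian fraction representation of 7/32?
1/5 + 1/54 + 1/4320

Greedy algorithm:
7/32: ceiling(32/7) = 5, use 1/5
3/160: ceiling(160/3) = 54, use 1/54
1/4320: ceiling(4320/1) = 4320, use 1/4320
Result: 7/32 = 1/5 + 1/54 + 1/4320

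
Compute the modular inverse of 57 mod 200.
193

gcd(57, 200) = 1, so the inverse exists.
Extended Euclidean algorithm on (200, 57):
200 = 3 × 57 + 29  ⟹  29 = (1)·200 + (-3)·57
57 = 1 × 29 + 28  ⟹  28 = (-1)·200 + (4)·57
29 = 1 × 28 + 1  ⟹  1 = (2)·200 + (-7)·57
So (-7)·57 ≡ 1 (mod 200), i.e. 57^(-1) ≡ -7 ≡ 193 (mod 200).
Check: 57 × 193 = 11001 ≡ 1 (mod 200)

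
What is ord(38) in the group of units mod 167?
83

167 is prime, so ord(38) divides φ(167) = 166.
Divisors of 166: 1, 2, 83, 166.
Repeated squaring: 38^1 ≡ 38, 38^2 ≡ 108, 38^4 ≡ 141, 38^8 ≡ 8, 38^16 ≡ 64, 38^32 ≡ 88, 38^64 ≡ 62, 38^128 ≡ 3 (mod 167).
Test 38^d mod 167 for each divisor d in increasing order:
38^1 ≡ 38
38^2 ≡ 108
38^83 = 38^64·38^16·38^2·38^1 ≡ 1  ← first divisor giving 1
The order is 83.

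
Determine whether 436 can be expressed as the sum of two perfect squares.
6² + 20² (a=6, b=20)

Factorization: 436 = 2^2 × 109
By Fermat: n is sum of two squares iff every prime p ≡ 3 (mod 4) appears to even power.
All primes ≡ 3 (mod 4) appear to even power.
Search a = 0, 1, 2, … for 436 - a² a perfect square: first hit at a = 6: 436 - 36 = 400 = 20².
436 = 6² + 20² = 36 + 400 ✓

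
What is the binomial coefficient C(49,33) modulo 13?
9

Using Lucas' theorem:
Write n=49 and k=33 in base 13:
n in base 13: [3, 10]
k in base 13: [2, 7]
C(49,33) mod 13 = ∏ C(n_i, k_i) mod 13
Digit binomials (mod 13): C(3,2) = 3; C(10,7) = 120 ≡ 3
Product: 3 × 3 = 9 ≡ 9 (mod 13)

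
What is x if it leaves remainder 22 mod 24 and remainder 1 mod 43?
646

Using Chinese Remainder Theorem:
M = 24 × 43 = 1032
M1 = 43, M2 = 24
y1 = 43^(-1) mod 24 = 19
y2 = 24^(-1) mod 43 = 9
x = (22×43×19 + 1×24×9) mod 1032 = 646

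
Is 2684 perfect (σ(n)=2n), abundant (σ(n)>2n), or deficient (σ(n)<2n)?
deficient

Proper divisors of 2684: sum = 1 + 2 + 4 + 11 + 22 + 44 + 61 + 122 + 244 + 671 + 1342 = 2524
Since 2524 < 2684, 2684 is deficient.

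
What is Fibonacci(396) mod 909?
603

Matrix identity: Q^n = [[F_(n+1), F_n], [F_n, F_(n-1)]] with Q = [[1,1],[1,0]].
n = 396 = 110001100₂. Square-and-multiply, entries mod 909:
Q^1 = [[1,1],[1,0]]
Q^3 = (Q^1)²·Q = [[3,2],[2,1]]
Q^6 = (Q^3)² = [[13,8],[8,5]]
Q^12 = (Q^6)² = [[233,144],[144,89]]
Q^24 = (Q^12)² = [[487,9],[9,478]]
Q^49 = (Q^24)²·Q = [[505,1],[1,504]]
Q^99 = (Q^49)²·Q = [[606,506],[506,100]]
Q^198 = (Q^99)² = [[607,908],[908,608]]
Q^396 = (Q^198)² = [[305,603],[603,611]]
F_396 mod 909 = Q^396[0][1] = 603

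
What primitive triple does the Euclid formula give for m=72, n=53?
(2375, 7632, 7993)

Euclid's formula: a = m² - n², b = 2mn, c = m² + n²
m = 72, n = 53
a = 72² - 53² = 5184 - 2809 = 2375
b = 2 × 72 × 53 = 7632
c = 72² + 53² = 5184 + 2809 = 7993
Verification: 2375² + 7632² = 5640625 + 58247424 = 63888049 = 7993² ✓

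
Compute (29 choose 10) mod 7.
0

Using Lucas' theorem:
Write n=29 and k=10 in base 7:
n in base 7: [4, 1]
k in base 7: [1, 3]
C(29,10) mod 7 = ∏ C(n_i, k_i) mod 7
Digit binomials (mod 7): C(4,1) = 4; C(1,3) = 0 (k_i > n_i)
Product: 4 × 0 = 0 ≡ 0 (mod 7)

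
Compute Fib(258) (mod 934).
328

Matrix identity: Q^n = [[F_(n+1), F_n], [F_n, F_(n-1)]] with Q = [[1,1],[1,0]].
n = 258 = 100000010₂. Square-and-multiply, entries mod 934:
Q^1 = [[1,1],[1,0]]
Q^2 = (Q^1)² = [[2,1],[1,1]]
Q^4 = (Q^2)² = [[5,3],[3,2]]
Q^8 = (Q^4)² = [[34,21],[21,13]]
Q^16 = (Q^8)² = [[663,53],[53,610]]
Q^32 = (Q^16)² = [[596,221],[221,375]]
Q^64 = (Q^32)² = [[569,705],[705,798]]
Q^129 = (Q^64)²·Q = [[581,734],[734,781]]
Q^258 = (Q^129)² = [[225,328],[328,831]]
F_258 mod 934 = Q^258[0][1] = 328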